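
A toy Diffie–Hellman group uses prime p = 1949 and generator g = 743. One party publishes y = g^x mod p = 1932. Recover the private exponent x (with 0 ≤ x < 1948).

1509

Baby-step giant-step with m = ceil(sqrt(1948)) = 45.
Baby table (743^j mod 1949 for j=0..44):
  0:1  1:743  2:482  3:1459  4:393  5:1598  6:373  7:381
  8:478  9:436  10:414  11:1609  12:750  13:1785  14:935  15:861
  16:451  17:1814  18:1043  19:1196  20:1833  21:1517  22:609  23:319
  24:1188  25:1736  26:1559  27:631  28:1073  29:98  30:701  31:460
  32:705  33:1483  34:684  35:1472  36:307  37:68  38:1799  39:1592
  40:1762  41:1387  42:1469  43:27  44:571
Giant step factor: 743^(-45) ≡ 1729 (mod 1949).
Scan 1932·1729^i mod 1949 for i = 0, 1, …:
  i=0: 1932   i=1: 1791   i=2: 1627   i=3: 676
  i=4: 1353   i=5: 537   i=6: 749   i=7: 885
  i=8: 200   i=9: 827     …   i=32: 1164
  i=33: 1188
Match at i=33, j=24: x = 33·45 + 24 = 1509.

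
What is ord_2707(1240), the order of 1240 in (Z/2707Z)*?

2706

The order of 1240 must divide p − 1 = 2706 = 2 · 3 · 11 · 41.
Divisors: 1, 2, 3, 6, 11, 22, 33, 41, 66, 82, 123, 246, 451, 902, 1353, 2706.
Check each in increasing order: 1240^1 ≡ 1240;  1240^2 ≡ 24;  1240^3 ≡ 2690;  1240^6 ≡ 289;  1240^11 ≡ 1196;  1240^22 ≡ 1120;  1240^33 ≡ 2262;  1240^41 ≡ 2167;  1240^66 ≡ 414;  1240^82 ≡ 1951;  1240^123 ≡ 2190;  1240^246 ≡ 2003;  1240^451 ≡ 1328;  1240^902 ≡ 1327;  1240^1353 ≡ 2706;  1240^2706 ≡ 1.
Smallest exponent giving 1 is 2706.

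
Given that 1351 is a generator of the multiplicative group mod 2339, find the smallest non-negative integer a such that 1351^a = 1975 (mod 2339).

102

Baby-step giant-step with m = ceil(sqrt(2338)) = 49.
Baby table (1351^j mod 2339 for j=0..48):
  0:1  1:1351  2:781  3:242  4:1821  5:1882  6:89  7:950
  8:1678  9:487  10:678  11:1429  12:904  13:346  14:1985  15:1241
  16:1867  17:875  18:930  19:387  20:1240  21:516  22:94  23:688
  24:905  25:1697  26:427  27:1483  28:1349  29:418  30:1019  31:1337
  32:579  33:1003  34:772  35:2117  36:1809  37:2043  38:73  39:385
  40:877  41:1293  42:1949  43:1724  44:1819  45:1519  46:866  47:466
  48:375
Giant step factor: 1351^(-49) ≡ 1364 (mod 2339).
Scan 1975·1364^i mod 2339 for i = 0, 1, …:
  i=0: 1975   i=1: 1711   i=2: 1821
Match at i=2, j=4: a = 2·49 + 4 = 102.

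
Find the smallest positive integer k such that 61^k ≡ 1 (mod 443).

221

The order of 61 must divide p − 1 = 442 = 2 · 13 · 17.
Divisors: 1, 2, 13, 17, 26, 34, 221, 442.
Check each in increasing order: 61^1 ≡ 61;  61^2 ≡ 177;  61^13 ≡ 270;  61^17 ≡ 188;  61^26 ≡ 248;  61^34 ≡ 347;  61^221 ≡ 1.
Smallest exponent giving 1 is 221.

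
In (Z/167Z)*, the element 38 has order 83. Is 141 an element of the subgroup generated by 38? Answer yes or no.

yes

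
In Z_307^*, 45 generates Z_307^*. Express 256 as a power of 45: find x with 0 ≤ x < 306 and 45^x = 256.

Baby-step giant-step with m = ceil(sqrt(306)) = 18.
Baby table (45^j mod 307 for j=0..17):
  0:1  1:45  2:183  3:253  4:26  5:249  6:153  7:131
  8:62  9:27  10:294  11:29  12:77  13:88  14:276  15:140
  16:160  17:139
Giant step factor: 45^(-18) ≡ 299 (mod 307).
Scan 256·299^i mod 307 for i = 0, 1, …:
  i=0: 256   i=1: 101   i=2: 113   i=3: 17
  i=4: 171   i=5: 167   i=6: 199   i=7: 250
  i=8: 149   i=9: 36     …   i=13: 96
  i=14: 153
Match at i=14, j=6: x = 14·18 + 6 = 258.

258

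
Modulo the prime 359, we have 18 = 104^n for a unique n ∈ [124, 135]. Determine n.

Compute 104^124 mod 359 = 92, then multiply by 104 repeatedly:
  104^124=92  104^125=234  104^126=283  104^127=353  104^128=94
  104^129=83  104^130=16  104^131=228  104^132=18
Found 18 at exponent 132.

132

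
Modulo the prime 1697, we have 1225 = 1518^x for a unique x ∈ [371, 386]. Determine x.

372

Compute 1518^371 mod 1697 = 69, then multiply by 1518 repeatedly:
  1518^371=69  1518^372=1225
Found 1225 at exponent 372.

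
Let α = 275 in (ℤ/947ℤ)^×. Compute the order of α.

The order of 275 must divide p − 1 = 946 = 2 · 11 · 43.
Divisors: 1, 2, 11, 22, 43, 86, 473, 946.
Check each in increasing order: 275^1 ≡ 275;  275^2 ≡ 812;  275^11 ≡ 403;  275^22 ≡ 472;  275^43 ≡ 390;  275^86 ≡ 580;  275^473 ≡ 946;  275^946 ≡ 1.
Smallest exponent giving 1 is 946.

946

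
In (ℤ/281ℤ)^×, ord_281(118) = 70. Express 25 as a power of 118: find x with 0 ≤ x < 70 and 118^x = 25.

3

Baby-step giant-step with m = ceil(sqrt(70)) = 9.
Baby table (118^j mod 281 for j=0..8):
  0:1  1:118  2:155  3:25  4:140  5:222  6:63  7:128
  8:211
Giant step factor: 118^(-9) ≡ 81 (mod 281).
Scan 25·81^i mod 281 for i = 0, 1, …:
  i=0: 25
Match at i=0, j=3: x = 0·9 + 3 = 3.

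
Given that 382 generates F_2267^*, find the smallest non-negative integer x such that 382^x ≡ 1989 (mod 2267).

942

Baby-step giant-step with m = ceil(sqrt(2266)) = 48.
Baby table (382^j mod 2267 for j=0..47):
  0:1  1:382  2:836  3:1972  4:660  5:483  6:879  7:262
  8:336  9:1400  10:2055  11:628  12:1861  13:1331  14:634  15:1886
  16:1813  17:1131  18:1312  19:177  20:1871  21:617  22:2193  23:1203
  24:1612  25:1427  26:1034  27:530  28:697  29:1015  30:73  31:682
  32:2086  33:1135  34:573  35:1254  36:691  37:990  38:1858  39:185
  40:393  41:504  42:2100  43:1949  44:942  45:1658  46:863  47:951
Giant step factor: 382^(-48) ≡ 835 (mod 2267).
Scan 1989·835^i mod 2267 for i = 0, 1, …:
  i=0: 1989   i=1: 1371   i=2: 2217   i=3: 1323
  i=4: 676   i=5: 2244   i=6: 1198   i=7: 583
  i=8: 1667   i=9: 7     …   i=18: 220
  i=19: 73
Match at i=19, j=30: x = 19·48 + 30 = 942.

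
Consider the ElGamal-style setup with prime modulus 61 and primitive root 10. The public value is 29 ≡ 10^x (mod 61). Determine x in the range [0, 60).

Successive powers of 10 modulo 61:
  10^0=1  10^1=10  10^2=39  10^3=24  10^4=57  10^5=21
  10^6=27  10^7=26  10^8=16  10^9=38  10^10=14  10^11=18
  10^12=58  10^13=31  10^14=5  10^15=50  10^16=12  10^17=59
  10^18=41  10^19=44  10^20=13  10^21=8  10^22=19  10^23=7
  10^24=9  10^25=29
So 10^25 ≡ 29 (mod 61), giving x = 25.

25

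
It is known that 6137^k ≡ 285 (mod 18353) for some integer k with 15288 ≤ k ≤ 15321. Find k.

15321

Compute 6137^15288 mod 18353 = 484, then multiply by 6137 repeatedly:
  6137^15288=484  6137^15289=15475  6137^15290=11653  6137^15291=11173  6137^15292=1893
  6137^15293=18245  6137^15294=16265  6137^15295=14691  6137^15296=8731  6137^15297=9740
  6137^15298=17012  6137^15299=10780  6137^15300=12648  6137^15301=5939  6137^15302=16938
  6137^15303=15467  6137^15304=17616  6137^15305=10222  6137^15306=1860  6137^15307=17607
  6137^15308=10048  6137^15309=16849  6137^15310=1511  6137^15311=4742  6137^15312=12149
  6137^15313=8527  6137^15314=5796  6137^15315=1938  6137^15316=762  6137^15317=14732
  6137^15318=3406  6137^15319=16908  6137^15320=14887  6137^15321=285
Found 285 at exponent 15321.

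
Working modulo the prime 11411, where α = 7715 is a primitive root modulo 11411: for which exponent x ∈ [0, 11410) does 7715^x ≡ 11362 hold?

5897

Baby-step giant-step with m = ceil(sqrt(11410)) = 107.
Baby table (7715^j mod 11411 for j=0..106):
  0:1  1:7715  2:1449  3:7666  4:11388  5:5131  6:906  7:6258
  8:529  9:7508  10:1984  11:4409  12:10655  13:9892  14:12  15:1292
  16:5977  17:704  18:11135  19:4517  20:10872  21:6630  22:6348  23:10219
  24:986  25:7264  26:2339  27:4594  28:144  29:4093  30:3258  31:8448
  32:8099  33:8560  34:4943  35:11094  36:7710  37:8518  38:421  39:7291
  40:5246  41:9484  42:1728  43:3472  44:4863  45:10088  46:5900  47:21
  48:2261  49:7607  50:1232  51:10928  52:5052  53:7615  54:5897  55:11109
  56:9325  57:7431  58:1301  59:6946  60:2334  61:252  62:4310  63:11407
  64:3373  65:5615  66:3569  67:92  68:2298  69:7787  70:9201  71:9295
  72:4201  73:3475  74:5186  75:3024  76:6076  77:11363  78:6243  79:10325
  80:8595  81:1104  82:4754  83:2156  84:7713  85:8841  86:4768  87:7467
  88:5177  89:2055  90:4446  91:10835  92:6450  93:9790  94:441  95:1837
  96:11404  97:3050  98:1268  99:3393  100:161  101:9727  102:5069  103:1838
  104:7708  105:4499  106:8934
Giant step factor: 7715^(-107) ≡ 6701 (mod 11411).
Scan 11362·6701^i mod 11411 for i = 0, 1, …:
  i=0: 11362   i=1: 2570   i=2: 2371   i=3: 3959
  i=4: 10095   i=5: 2187   i=6: 3363   i=7: 10149
  i=8: 10300   i=9: 6572     …   i=54: 8344
  i=55: 10655
Match at i=55, j=12: x = 55·107 + 12 = 5897.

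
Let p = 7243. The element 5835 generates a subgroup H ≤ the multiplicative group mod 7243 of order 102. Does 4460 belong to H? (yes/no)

yes

4460 ∈ ⟨5835⟩ iff 4460^102 ≡ 1 (mod 7243), since |⟨5835⟩| = 102.
4460^102 mod 7243 = 1.
Since 1 = 1, 4460 lies in the subgroup.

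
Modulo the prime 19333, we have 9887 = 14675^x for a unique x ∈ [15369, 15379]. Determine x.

Compute 14675^15369 mod 19333 = 9887, then multiply by 14675 repeatedly:
  14675^15369=9887
Found 9887 at exponent 15369.

15369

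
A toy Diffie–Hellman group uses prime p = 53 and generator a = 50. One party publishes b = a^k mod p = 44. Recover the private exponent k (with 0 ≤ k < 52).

Successive powers of 50 modulo 53:
  50^0=1  50^1=50  50^2=9  50^3=26  50^4=28  50^5=22
  50^6=40  50^7=39  50^8=42  50^9=33  50^10=7  50^11=32
  50^12=10  50^13=23  50^14=37  50^15=48  50^16=15  50^17=8
  50^18=29  50^19=19  50^20=49  50^21=12  50^22=17  50^23=2
  50^24=47  50^25=18  50^26=52  50^27=3  50^28=44
So 50^28 ≡ 44 (mod 53), giving k = 28.

28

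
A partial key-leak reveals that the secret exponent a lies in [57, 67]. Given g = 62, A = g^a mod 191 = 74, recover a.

61

Compute 62^57 mod 191 = 152, then multiply by 62 repeatedly:
  62^57=152  62^58=65  62^59=19  62^60=32  62^61=74
Found 74 at exponent 61.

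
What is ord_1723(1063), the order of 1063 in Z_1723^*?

The order of 1063 must divide p − 1 = 1722 = 2 · 3 · 7 · 41.
Divisors: 1, 2, 3, 6, 7, 14, 21, 41, 42, 82, 123, 246, 287, 574, 861, 1722.
Check each in increasing order: 1063^1 ≡ 1063;  1063^2 ≡ 1404;  1063^3 ≡ 334;  1063^6 ≡ 1284;  1063^7 ≡ 276;  1063^14 ≡ 364;  1063^21 ≡ 530;  1063^41 ≡ 462;  1063^42 ≡ 51;  1063^82 ≡ 1515;  1063^123 ≡ 392;  1063^246 ≡ 317;  1063^287 ≡ 1722;  1063^574 ≡ 1.
Smallest exponent giving 1 is 574.

574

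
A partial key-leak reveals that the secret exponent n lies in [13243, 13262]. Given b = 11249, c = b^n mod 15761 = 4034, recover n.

Compute 11249^13243 mod 15761 = 1809, then multiply by 11249 repeatedly:
  11249^13243=1809  11249^13244=1990  11249^13245=4890  11249^13246=1720  11249^13247=9533
  11249^13248=14634  11249^13249=9982  11249^13250=6154  11249^13251=4034
Found 4034 at exponent 13251.

13251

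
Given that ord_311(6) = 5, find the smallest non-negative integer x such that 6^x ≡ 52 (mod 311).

Successive powers of 6 modulo 311:
  6^0=1  6^1=6  6^2=36  6^3=216  6^4=52
So 6^4 ≡ 52 (mod 311), giving x = 4.

4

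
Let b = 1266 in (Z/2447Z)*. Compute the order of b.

2446

The order of 1266 must divide p − 1 = 2446 = 2 · 1223.
Divisors: 1, 2, 1223, 2446.
Check each in increasing order: 1266^1 ≡ 1266;  1266^2 ≡ 2418;  1266^1223 ≡ 2446;  1266^2446 ≡ 1.
Smallest exponent giving 1 is 2446.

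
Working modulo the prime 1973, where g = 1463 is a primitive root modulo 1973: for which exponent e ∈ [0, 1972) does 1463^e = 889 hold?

Baby-step giant-step with m = ceil(sqrt(1972)) = 45.
Baby table (1463^j mod 1973 for j=0..44):
  0:1  1:1463  2:1637  3:1682  4:435  5:1099  6:1815  7:1660
  8:1790  9:599  10:325  11:1955  12:1288  13:129  14:1292  15:62
  16:1921  17:871  18:1688  19:1321  20:1056  21:69  22:324  23:492
  24:1624  25:420  26:857  27:936  28:106  29:1184  30:1871  31:722
  32:731  33:87  34:1009  35:363  36:332  37:358  38:909  39:65
  40:391  41:1836  42:815  43:653  44:407
Giant step factor: 1463^(-45) ≡ 1252 (mod 1973).
Scan 889·1252^i mod 1973 for i = 0, 1, …:
  i=0: 889   i=1: 256   i=2: 886   i=3: 446
  i=4: 33   i=5: 1856   i=6: 1491   i=7: 274
  i=8: 1719   i=9: 1618     …   i=39: 84
  i=40: 599
Match at i=40, j=9: e = 40·45 + 9 = 1809.

1809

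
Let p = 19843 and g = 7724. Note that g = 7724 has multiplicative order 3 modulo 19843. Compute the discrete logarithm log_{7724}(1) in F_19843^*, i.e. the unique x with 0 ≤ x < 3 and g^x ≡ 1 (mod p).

0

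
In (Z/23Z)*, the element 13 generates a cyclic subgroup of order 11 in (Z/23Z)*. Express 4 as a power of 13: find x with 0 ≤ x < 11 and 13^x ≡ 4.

5

Successive powers of 13 modulo 23:
  13^0=1  13^1=13  13^2=8  13^3=12  13^4=18  13^5=4
So 13^5 ≡ 4 (mod 23), giving x = 5.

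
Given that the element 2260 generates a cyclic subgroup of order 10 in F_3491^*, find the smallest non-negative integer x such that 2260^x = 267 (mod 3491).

2

Successive powers of 2260 modulo 3491:
  2260^0=1  2260^1=2260  2260^2=267
So 2260^2 ≡ 267 (mod 3491), giving x = 2.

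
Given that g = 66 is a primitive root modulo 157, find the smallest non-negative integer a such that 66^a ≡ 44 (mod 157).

Baby-step giant-step with m = ceil(sqrt(156)) = 13.
Baby table (66^j mod 157 for j=0..12):
  0:1  1:66  2:117  3:29  4:30  5:96  6:56  7:85
  8:115  9:54  10:110  11:38  12:153
Giant step factor: 66^(-13) ≡ 22 (mod 157).
Scan 44·22^i mod 157 for i = 0, 1, …:
  i=0: 44   i=1: 26   i=2: 101   i=3: 24
  i=4: 57   i=5: 155   i=6: 113   i=7: 131
  i=8: 56
Match at i=8, j=6: a = 8·13 + 6 = 110.

110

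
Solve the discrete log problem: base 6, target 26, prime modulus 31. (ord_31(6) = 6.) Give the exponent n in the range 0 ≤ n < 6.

Successive powers of 6 modulo 31:
  6^0=1  6^1=6  6^2=5  6^3=30  6^4=25  6^5=26
So 6^5 ≡ 26 (mod 31), giving n = 5.

5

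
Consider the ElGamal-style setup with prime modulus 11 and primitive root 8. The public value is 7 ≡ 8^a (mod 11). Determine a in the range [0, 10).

Successive powers of 8 modulo 11:
  8^0=1  8^1=8  8^2=9  8^3=6  8^4=4  8^5=10
  8^6=3  8^7=2  8^8=5  8^9=7
So 8^9 ≡ 7 (mod 11), giving a = 9.

9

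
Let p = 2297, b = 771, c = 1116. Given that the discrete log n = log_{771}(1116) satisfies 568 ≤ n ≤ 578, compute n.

575

Compute 771^568 mod 2297 = 2260, then multiply by 771 repeatedly:
  771^568=2260  771^569=1334  771^570=1755  771^571=172  771^572=1683
  771^573=2085  771^574=1932  771^575=1116
Found 1116 at exponent 575.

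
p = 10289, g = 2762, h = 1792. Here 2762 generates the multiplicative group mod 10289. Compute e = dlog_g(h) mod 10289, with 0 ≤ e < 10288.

2111

Baby-step giant-step with m = ceil(sqrt(10288)) = 102.
Baby table (2762^j mod 10289 for j=0..101):
  0:1  1:2762  2:4495  3:6656  4:7718  5:8597  6:8191  7:8320
  8:4503  9:8174  10:2522  11:111  12:8201  13:5073  14:8297  15:2711
  16:7679  17:3769  18:7799  19:5961  20:1882  21:2139  22:2032  23:4879
  24:7497  25:5246  26:2540  27:8671  28:6799  29:1413  30:3175  31:3122
  32:782  33:9483  34:6541  35:9047  36:6122  37:4137  38:5604  39:3592
  40:2508  41:2599  42:7005  43:4490  44:3135  45:5821  46:6184  47:468
  48:6491  49:4704  50:7730  51:585  52:397  53:5880  54:4518  55:8448
  56:8213  57:7350  58:503  59:271  60:7694  61:4043  62:3201  63:2911
  64:4473  65:7626  66:1429  67:6211  68:3019  69:4388  70:9503  71:47
  72:6346  73:5485  74:4162  75:2631  76:2788  77:4284  78:58  79:5861
  80:3485  81:5355  82:5217  83:4754  84:1784  85:9266  86:3949  87:798
  88:2230  89:6438  90:2364  91:6142  92:7932  93:2903  94:2955  95:2533
  96:9915  97:6201  98:6266  99:594  100:4677  101:5179
Giant step factor: 2762^(-102) ≡ 9489 (mod 10289).
Scan 1792·9489^i mod 10289 for i = 0, 1, …:
  i=0: 1792   i=1: 6860   i=2: 6326   i=3: 1388
  i=4: 812   i=5: 8896   i=6: 3188   i=7: 1272
  i=8: 1011   i=9: 4031     …   i=19: 2868
  i=20: 47
Match at i=20, j=71: e = 20·102 + 71 = 2111.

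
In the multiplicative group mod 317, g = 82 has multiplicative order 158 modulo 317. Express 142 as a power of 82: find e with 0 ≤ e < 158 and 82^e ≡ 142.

Baby-step giant-step with m = ceil(sqrt(158)) = 13.
Baby table (82^j mod 317 for j=0..12):
  0:1  1:82  2:67  3:105  4:51  5:61  6:247  7:283
  8:65  9:258  10:234  11:168  12:145
Giant step factor: 82^(-13) ≡ 254 (mod 317).
Scan 142·254^i mod 317 for i = 0, 1, …:
  i=0: 142   i=1: 247
Match at i=1, j=6: e = 1·13 + 6 = 19.

19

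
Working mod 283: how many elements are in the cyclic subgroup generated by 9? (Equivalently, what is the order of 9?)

141

The order of 9 must divide p − 1 = 282 = 2 · 3 · 47.
Divisors: 1, 2, 3, 6, 47, 94, 141, 282.
Check each in increasing order: 9^1 ≡ 9;  9^2 ≡ 81;  9^3 ≡ 163;  9^6 ≡ 250;  9^47 ≡ 238;  9^94 ≡ 44;  9^141 ≡ 1.
Smallest exponent giving 1 is 141.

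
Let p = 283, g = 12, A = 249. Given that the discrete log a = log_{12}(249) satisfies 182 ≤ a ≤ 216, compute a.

197

Compute 12^182 mod 283 = 73, then multiply by 12 repeatedly:
  12^182=73  12^183=27  12^184=41  12^185=209  12^186=244
  12^187=98  12^188=44  12^189=245  12^190=110  12^191=188
  12^192=275  12^193=187  12^194=263  12^195=43  12^196=233
  12^197=249
Found 249 at exponent 197.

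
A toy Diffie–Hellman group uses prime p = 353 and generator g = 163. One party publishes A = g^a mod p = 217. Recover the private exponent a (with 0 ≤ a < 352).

224

Baby-step giant-step with m = ceil(sqrt(352)) = 19.
Baby table (163^j mod 353 for j=0..18):
  0:1  1:163  2:94  3:143  4:11  5:28  6:328  7:161
  8:121  9:308  10:78  11:6  12:272  13:211  14:152  15:66
  16:168  17:203  18:260
Giant step factor: 163^(-19) ≡ 53 (mod 353).
Scan 217·53^i mod 353 for i = 0, 1, …:
  i=0: 217   i=1: 205   i=2: 275   i=3: 102
  i=4: 111   i=5: 235   i=6: 100   i=7: 5
  i=8: 265   i=9: 278   i=10: 261   i=11: 66
Match at i=11, j=15: a = 11·19 + 15 = 224.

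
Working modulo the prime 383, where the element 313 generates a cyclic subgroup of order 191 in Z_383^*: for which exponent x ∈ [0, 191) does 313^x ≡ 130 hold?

8

Baby-step giant-step with m = ceil(sqrt(191)) = 14.
Baby table (313^j mod 383 for j=0..13):
  0:1  1:313  2:304  3:168  4:113  5:133  6:265  7:217
  8:130  9:92  10:71  11:9  12:136  13:55
Giant step factor: 313^(-14) ≡ 134 (mod 383).
Scan 130·134^i mod 383 for i = 0, 1, …:
  i=0: 130
Match at i=0, j=8: x = 0·14 + 8 = 8.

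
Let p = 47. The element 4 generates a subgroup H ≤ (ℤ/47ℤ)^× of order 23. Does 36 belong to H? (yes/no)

36 ∈ ⟨4⟩ iff 36^23 ≡ 1 (mod 47), since |⟨4⟩| = 23.
36^23 mod 47 = 1.
Since 1 = 1, 36 lies in the subgroup.

yes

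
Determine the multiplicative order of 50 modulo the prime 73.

The order of 50 must divide p − 1 = 72 = 2^3 · 3^2.
Divisors: 1, 2, 3, 4, 6, 8, 9, 12, 18, 24, 36, 72.
Check each in increasing order: 50^1 ≡ 50;  50^2 ≡ 18;  50^3 ≡ 24;  50^4 ≡ 32;  50^6 ≡ 65;  50^8 ≡ 2;  50^9 ≡ 27;  50^12 ≡ 64;  50^18 ≡ 72;  50^24 ≡ 8;  50^36 ≡ 1.
Smallest exponent giving 1 is 36.

36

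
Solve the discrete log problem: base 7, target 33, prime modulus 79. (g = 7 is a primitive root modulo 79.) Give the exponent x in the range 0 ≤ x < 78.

69

Baby-step giant-step with m = ceil(sqrt(78)) = 9.
Baby table (7^j mod 79 for j=0..8):
  0:1  1:7  2:49  3:27  4:31  5:59  6:18  7:47
  8:13
Giant step factor: 7^(-9) ≡ 33 (mod 79).
Scan 33·33^i mod 79 for i = 0, 1, …:
  i=0: 33   i=1: 62   i=2: 71   i=3: 52
  i=4: 57   i=5: 64   i=6: 58   i=7: 18
Match at i=7, j=6: x = 7·9 + 6 = 69.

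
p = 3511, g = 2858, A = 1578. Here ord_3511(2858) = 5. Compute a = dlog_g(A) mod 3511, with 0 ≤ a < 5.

Successive powers of 2858 modulo 3511:
  2858^0=1  2858^1=2858  2858^2=1578
So 2858^2 ≡ 1578 (mod 3511), giving a = 2.

2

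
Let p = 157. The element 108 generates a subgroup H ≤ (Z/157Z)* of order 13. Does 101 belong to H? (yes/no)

101 ∈ ⟨108⟩ iff 101^13 ≡ 1 (mod 157), since |⟨108⟩| = 13.
101^13 mod 157 = 1.
Since 1 = 1, 101 lies in the subgroup.

yes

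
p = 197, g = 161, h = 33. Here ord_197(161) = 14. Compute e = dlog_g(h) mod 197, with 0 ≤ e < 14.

Successive powers of 161 modulo 197:
  161^0=1  161^1=161  161^2=114  161^3=33
So 161^3 ≡ 33 (mod 197), giving e = 3.

3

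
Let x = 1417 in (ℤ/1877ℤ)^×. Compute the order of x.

The order of 1417 must divide p − 1 = 1876 = 2^2 · 7 · 67.
Divisors: 1, 2, 4, 7, 14, 28, 67, 134, 268, 469, 938, 1876.
Check each in increasing order: 1417^1 ≡ 1417;  1417^2 ≡ 1376;  1417^4 ≡ 1360;  1417^7 ≡ 386;  1417^14 ≡ 713;  1417^28 ≡ 1579;  1417^67 ≡ 1876;  1417^134 ≡ 1.
Smallest exponent giving 1 is 134.

134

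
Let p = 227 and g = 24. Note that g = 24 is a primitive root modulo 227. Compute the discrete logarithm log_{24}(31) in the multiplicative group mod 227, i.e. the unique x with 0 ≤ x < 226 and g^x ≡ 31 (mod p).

147

Baby-step giant-step with m = ceil(sqrt(226)) = 16.
Baby table (24^j mod 227 for j=0..15):
  0:1  1:24  2:122  3:204  4:129  5:145  6:75  7:211
  8:70  9:91  10:141  11:206  12:177  13:162  14:29  15:15
Giant step factor: 24^(-16) ≡ 99 (mod 227).
Scan 31·99^i mod 227 for i = 0, 1, …:
  i=0: 31   i=1: 118   i=2: 105   i=3: 180
  i=4: 114   i=5: 163   i=6: 20   i=7: 164
  i=8: 119   i=9: 204
Match at i=9, j=3: x = 9·16 + 3 = 147.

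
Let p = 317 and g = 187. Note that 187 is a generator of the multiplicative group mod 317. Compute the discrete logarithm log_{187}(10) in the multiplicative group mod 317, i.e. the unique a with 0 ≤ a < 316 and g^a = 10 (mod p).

36

Baby-step giant-step with m = ceil(sqrt(316)) = 18.
Baby table (187^j mod 317 for j=0..17):
  0:1  1:187  2:99  3:127  4:291  5:210  6:279  7:185
  8:42  9:246  10:37  11:262  12:176  13:261  14:306  15:162
  16:179  17:188
Giant step factor: 187^(-18) ≡ 92 (mod 317).
Scan 10·92^i mod 317 for i = 0, 1, …:
  i=0: 10   i=1: 286   i=2: 1
Match at i=2, j=0: a = 2·18 + 0 = 36.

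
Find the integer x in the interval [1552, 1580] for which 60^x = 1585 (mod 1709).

1552

Compute 60^1552 mod 1709 = 1585, then multiply by 60 repeatedly:
  60^1552=1585
Found 1585 at exponent 1552.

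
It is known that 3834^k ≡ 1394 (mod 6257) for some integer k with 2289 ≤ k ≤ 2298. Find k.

2296

Compute 3834^2289 mod 6257 = 4154, then multiply by 3834 repeatedly:
  3834^2289=4154  3834^2290=2371  3834^2291=5250  3834^2292=5988  3834^2293=1059
  3834^2294=5670  3834^2295=1962  3834^2296=1394
Found 1394 at exponent 2296.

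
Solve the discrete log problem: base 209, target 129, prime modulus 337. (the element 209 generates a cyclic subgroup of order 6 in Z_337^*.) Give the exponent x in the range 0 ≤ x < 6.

Successive powers of 209 modulo 337:
  209^0=1  209^1=209  209^2=208  209^3=336  209^4=128  209^5=129
So 209^5 ≡ 129 (mod 337), giving x = 5.

5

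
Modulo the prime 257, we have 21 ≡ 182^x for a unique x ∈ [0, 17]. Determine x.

10

Compute 182^0 mod 257 = 1, then multiply by 182 repeatedly:
  182^0=1  182^1=182  182^2=228  182^3=119  182^4=70
  182^5=147  182^6=26  182^7=106  182^8=17  182^9=10
  182^10=21
Found 21 at exponent 10.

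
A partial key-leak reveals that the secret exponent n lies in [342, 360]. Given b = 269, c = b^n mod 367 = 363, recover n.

Compute 269^342 mod 367 = 190, then multiply by 269 repeatedly:
  269^342=190  269^343=97  269^344=36  269^345=142  269^346=30
  269^347=363
Found 363 at exponent 347.

347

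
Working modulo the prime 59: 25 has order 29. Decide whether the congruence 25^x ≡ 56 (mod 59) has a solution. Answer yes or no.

no

56 ∈ ⟨25⟩ iff 56^29 ≡ 1 (mod 59), since |⟨25⟩| = 29.
56^29 mod 59 = 58.
Since 58 ≠ 1, 56 does not lie in the subgroup.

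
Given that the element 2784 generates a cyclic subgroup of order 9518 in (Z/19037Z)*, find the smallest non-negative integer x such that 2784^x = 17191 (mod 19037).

1113

Baby-step giant-step with m = ceil(sqrt(9518)) = 98.
Baby table (2784^j mod 19037 for j=0..97):
  0:1  1:2784  2:2597  3:15025  4:5311  5:13112  6:9879  7:13708
  8:12924  9:486  10:1397  11:5700  12:10979  13:11151  14:14074  15:3870
  16:18175  17:17891  18:7752  19:12647  20:9835  21:5434  22:12878  23:5681
  24:15194  25:18919  26:14154  27:17183  28:16528  29:1523  30:13818  31:14572
  32:601  33:16965  34:18800  35:6487  36:12732  37:18031  38:16772  39:14524
  40:228  41:6531  42:1969  43:18077  44:11577  45:727  46:6046  47:3356
  48:14974  49:15623  50:13924  51:5084  52:9365  53:10507  54:10656  55:6658
  56:12871  57:5230  58:16052  59:8929  60:15051  61:1547  62:4486  63:752
  64:18535  65:11170  66:9859  67:15139  68:18095  69:4578  70:9399  71:9978
  72:3769  73:3509  74:3075  75:13187  76:9272  77:18113  78:16616  79:18071
  80:13910  81:4182  82:11081  83:9564  84:12450  85:13460  86:7824  87:3688
  88:6449  89:2125  90:14530  91:16932  92:3076  93:15971  94:11869  95:14101
  96:2890  97:12146
Giant step factor: 2784^(-98) ≡ 4595 (mod 19037).
Scan 17191·4595^i mod 19037 for i = 0, 1, …:
  i=0: 17191   i=1: 8132   i=2: 15946   i=3: 17494
  i=4: 10716   i=5: 10338   i=6: 5795   i=7: 14299
  i=8: 7218   i=9: 4256   i=10: 5321   i=11: 6487
Match at i=11, j=35: x = 11·98 + 35 = 1113.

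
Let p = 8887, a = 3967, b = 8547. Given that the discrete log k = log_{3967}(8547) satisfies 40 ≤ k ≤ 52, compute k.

42

Compute 3967^40 mod 8887 = 7913, then multiply by 3967 repeatedly:
  3967^40=7913  3967^41=1987  3967^42=8547
Found 8547 at exponent 42.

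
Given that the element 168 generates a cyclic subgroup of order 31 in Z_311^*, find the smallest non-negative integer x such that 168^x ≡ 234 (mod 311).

2

Successive powers of 168 modulo 311:
  168^0=1  168^1=168  168^2=234
So 168^2 ≡ 234 (mod 311), giving x = 2.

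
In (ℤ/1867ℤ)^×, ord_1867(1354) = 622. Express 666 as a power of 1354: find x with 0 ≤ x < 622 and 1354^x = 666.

366

Baby-step giant-step with m = ceil(sqrt(622)) = 25.
Baby table (1354^j mod 1867 for j=0..24):
  0:1  1:1354  2:1789  3:807  4:483  5:532  6:1533  7:1445
  8:1781  9:1177  10:1107  11:1544  12:1403  13:923  14:719  15:819
  16:1795  17:1463  18:15  19:1640  20:697  21:903  22:1644  23:512
  24:591
Giant step factor: 1354^(-25) ≡ 986 (mod 1867).
Scan 666·986^i mod 1867 for i = 0, 1, …:
  i=0: 666   i=1: 1359   i=2: 1335   i=3: 75
  i=4: 1137   i=5: 882   i=6: 1497   i=7: 1112
  i=8: 503   i=9: 1203     …   i=13: 212
  i=14: 1795
Match at i=14, j=16: x = 14·25 + 16 = 366.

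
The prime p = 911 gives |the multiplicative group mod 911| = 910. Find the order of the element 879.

182

The order of 879 must divide p − 1 = 910 = 2 · 5 · 7 · 13.
Divisors: 1, 2, 5, 7, 10, 13, 14, 26, 35, 65, 70, 91, 130, 182, 455, 910.
Check each in increasing order: 879^1 ≡ 879;  879^2 ≡ 113;  879^5 ≡ 431;  879^7 ≡ 420;  879^10 ≡ 828;  879^13 ≡ 409;  879^14 ≡ 577;  879^26 ≡ 568;  879^35 ≡ 790;  879^65 ≡ 332;  879^70 ≡ 65;  879^91 ≡ 910;  879^130 ≡ 904;  879^182 ≡ 1.
Smallest exponent giving 1 is 182.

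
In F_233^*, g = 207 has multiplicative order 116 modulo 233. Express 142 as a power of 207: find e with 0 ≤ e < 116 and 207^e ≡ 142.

Baby-step giant-step with m = ceil(sqrt(116)) = 11.
Baby table (207^j mod 233 for j=0..10):
  0:1  1:207  2:210  3:132  4:63  5:226  6:182  7:161
  8:8  9:25  10:49
Giant step factor: 207^(-11) ≡ 171 (mod 233).
Scan 142·171^i mod 233 for i = 0, 1, …:
  i=0: 142   i=1: 50   i=2: 162   i=3: 208
  i=4: 152   i=5: 129   i=6: 157   i=7: 52
  i=8: 38   i=9: 207
Match at i=9, j=1: e = 9·11 + 1 = 100.

100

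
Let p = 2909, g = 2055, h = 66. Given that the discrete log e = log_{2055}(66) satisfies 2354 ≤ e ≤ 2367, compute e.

Compute 2055^2354 mod 2909 = 2423, then multiply by 2055 repeatedly:
  2055^2354=2423  2055^2355=1966  2055^2356=2438  2055^2357=792  2055^2358=1429
  2055^2359=1414  2055^2360=2588  2055^2361=688  2055^2362=66
Found 66 at exponent 2362.

2362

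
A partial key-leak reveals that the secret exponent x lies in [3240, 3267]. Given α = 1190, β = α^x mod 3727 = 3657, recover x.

Compute 1190^3240 mod 3727 = 564, then multiply by 1190 repeatedly:
  1190^3240=564  1190^3241=300  1190^3242=2935  1190^3243=451  1190^3244=2
  1190^3245=2380  1190^3246=3407  1190^3247=3081  1190^3248=2749  1190^3249=2731
  1190^3250=3673  1190^3251=2826  1190^3252=1186  1190^3253=2534  1190^3254=317
  1190^3255=803  1190^3256=1458  1190^3257=1965  1190^3258=1521  1190^3259=2395
  1190^3260=2622  1190^3261=681  1190^3262=1631  1190^3263=2850  1190^3264=3657
Found 3657 at exponent 3264.

3264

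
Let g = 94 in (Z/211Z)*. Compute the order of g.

42

The order of 94 must divide p − 1 = 210 = 2 · 3 · 5 · 7.
Divisors: 1, 2, 3, 5, 6, 7, 10, 14, 15, 21, 30, 35, 42, 70, 105, 210.
Check each in increasing order: 94^1 ≡ 94;  94^2 ≡ 185;  94^3 ≡ 88;  94^5 ≡ 33;  94^6 ≡ 148;  94^7 ≡ 197;  94^10 ≡ 34;  94^14 ≡ 196;  94^15 ≡ 67;  94^21 ≡ 210;  94^30 ≡ 58;  94^35 ≡ 15;  94^42 ≡ 1.
Smallest exponent giving 1 is 42.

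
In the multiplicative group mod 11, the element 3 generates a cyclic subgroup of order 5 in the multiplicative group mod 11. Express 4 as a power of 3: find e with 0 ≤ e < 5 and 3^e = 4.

4

Successive powers of 3 modulo 11:
  3^0=1  3^1=3  3^2=9  3^3=5  3^4=4
So 3^4 ≡ 4 (mod 11), giving e = 4.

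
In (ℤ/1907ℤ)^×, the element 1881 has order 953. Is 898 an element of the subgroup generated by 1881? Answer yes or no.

898 ∈ ⟨1881⟩ iff 898^953 ≡ 1 (mod 1907), since |⟨1881⟩| = 953.
898^953 mod 1907 = 1906.
Since 1906 ≠ 1, 898 does not lie in the subgroup.

no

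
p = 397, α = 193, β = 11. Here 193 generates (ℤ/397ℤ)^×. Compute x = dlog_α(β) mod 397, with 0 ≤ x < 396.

64

Baby-step giant-step with m = ceil(sqrt(396)) = 20.
Baby table (193^j mod 397 for j=0..19):
  0:1  1:193  2:328  3:181  4:394  5:215  6:207  7:251
  8:9  9:149  10:173  11:41  12:370  13:347  14:275  15:274
  16:81  17:150  18:366  19:369
Giant step factor: 193^(-20) ≡ 281 (mod 397).
Scan 11·281^i mod 397 for i = 0, 1, …:
  i=0: 11   i=1: 312   i=2: 332   i=3: 394
Match at i=3, j=4: x = 3·20 + 4 = 64.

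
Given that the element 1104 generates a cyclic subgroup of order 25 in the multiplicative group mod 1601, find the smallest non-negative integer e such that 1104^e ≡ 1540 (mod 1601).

6

Successive powers of 1104 modulo 1601:
  1104^0=1  1104^1=1104  1104^2=455  1104^3=1207  1104^4=496  1104^5=42
  1104^6=1540
So 1104^6 ≡ 1540 (mod 1601), giving e = 6.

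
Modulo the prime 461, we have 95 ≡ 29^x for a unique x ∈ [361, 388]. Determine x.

376

Compute 29^361 mod 461 = 187, then multiply by 29 repeatedly:
  29^361=187  29^362=352  29^363=66  29^364=70  29^365=186
  29^366=323  29^367=147  29^368=114  29^369=79  29^370=447
  29^371=55  29^372=212  29^373=155  29^374=346  29^375=353
  29^376=95
Found 95 at exponent 376.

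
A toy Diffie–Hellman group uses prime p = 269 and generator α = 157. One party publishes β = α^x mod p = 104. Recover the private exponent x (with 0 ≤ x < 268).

117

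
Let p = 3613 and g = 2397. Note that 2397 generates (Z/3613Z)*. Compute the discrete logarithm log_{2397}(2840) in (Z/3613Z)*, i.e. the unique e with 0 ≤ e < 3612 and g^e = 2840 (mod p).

Baby-step giant-step with m = ceil(sqrt(3612)) = 61.
Baby table (2397^j mod 3613 for j=0..60):
  0:1  1:2397  2:939  3:3497  4:149  5:3079  6:2617  7:781
  8:523  9:3533  10:3342  11:753  12:2054  13:2532  14:2977  15:194
  16:2554  17:1516  18:2787  19:2  20:1181  21:1878  22:3381  23:298
  24:2545  25:1621  26:1562  27:1046  28:3453  29:3071  30:1506  31:495
  32:1451  33:2341  34:388  35:1495  36:3032  37:1961  38:4  39:2362
  40:143  41:3149  42:596  43:1477  44:3242  45:3124  46:2092  47:3293
  48:2529  49:3012  50:990  51:2902  52:1069  53:776  54:2990  55:2451
  56:309  57:8  58:1111  59:286  60:2685
Giant step factor: 2397^(-61) ≡ 1367 (mod 3613).
Scan 2840·1367^i mod 3613 for i = 0, 1, …:
  i=0: 2840   i=1: 1918   i=2: 2481   i=3: 2533
  i=4: 1357   i=5: 1550   i=6: 1632   i=7: 1723
  i=8: 3278   i=9: 906     …   i=47: 831
  i=48: 1495
Match at i=48, j=35: e = 48·61 + 35 = 2963.

2963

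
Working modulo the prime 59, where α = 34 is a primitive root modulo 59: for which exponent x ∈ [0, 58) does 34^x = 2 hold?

17

Baby-step giant-step with m = ceil(sqrt(58)) = 8.
Baby table (34^j mod 59 for j=0..7):
  0:1  1:34  2:35  3:10  4:45  5:55  6:41  7:37
Giant step factor: 34^(-8) ≡ 28 (mod 59).
Scan 2·28^i mod 59 for i = 0, 1, …:
  i=0: 2   i=1: 56   i=2: 34
Match at i=2, j=1: x = 2·8 + 1 = 17.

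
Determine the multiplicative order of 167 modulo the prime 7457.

7456

The order of 167 must divide p − 1 = 7456 = 2^5 · 233.
Divisors: 1, 2, 4, 8, 16, 32, 233, 466, 932, 1864, 3728, 7456.
Check each in increasing order: 167^1 ≡ 167;  167^2 ≡ 5518;  167^4 ≡ 1393;  167^8 ≡ 1629;  167^16 ≡ 6406;  167^32 ≡ 965;  167^233 ≡ 5640;  167^466 ≡ 5495;  167^932 ≡ 1632;  167^1864 ≡ 1275;  167^3728 ≡ 7456;  167^7456 ≡ 1.
Smallest exponent giving 1 is 7456.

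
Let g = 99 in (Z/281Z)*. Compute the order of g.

The order of 99 must divide p − 1 = 280 = 2^3 · 5 · 7.
Divisors: 1, 2, 4, 5, 7, 8, 10, 14, 20, 28, 35, 40, 56, 70, 140, 280.
Check each in increasing order: 99^1 ≡ 99;  99^2 ≡ 247;  99^4 ≡ 32;  99^5 ≡ 77;  99^7 ≡ 192;  99^8 ≡ 181;  99^10 ≡ 28;  99^14 ≡ 53;  99^20 ≡ 222;  99^28 ≡ 280;  99^35 ≡ 89;  99^40 ≡ 109;  99^56 ≡ 1.
Smallest exponent giving 1 is 56.

56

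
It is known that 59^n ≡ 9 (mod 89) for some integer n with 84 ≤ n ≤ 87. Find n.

Compute 59^84 mod 89 = 81, then multiply by 59 repeatedly:
  59^84=81  59^85=62  59^86=9
Found 9 at exponent 86.

86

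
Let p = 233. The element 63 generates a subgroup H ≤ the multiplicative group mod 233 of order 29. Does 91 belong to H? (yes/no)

no

91 ∈ ⟨63⟩ iff 91^29 ≡ 1 (mod 233), since |⟨63⟩| = 29.
91^29 mod 233 = 232.
Since 232 ≠ 1, 91 does not lie in the subgroup.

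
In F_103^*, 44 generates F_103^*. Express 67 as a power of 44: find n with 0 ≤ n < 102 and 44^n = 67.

Baby-step giant-step with m = ceil(sqrt(102)) = 11.
Baby table (44^j mod 103 for j=0..10):
  0:1  1:44  2:82  3:3  4:29  5:40  6:9  7:87
  8:17  9:27  10:55
Giant step factor: 44^(-11) ≡ 101 (mod 103).
Scan 67·101^i mod 103 for i = 0, 1, …:
  i=0: 67   i=1: 72   i=2: 62   i=3: 82
Match at i=3, j=2: n = 3·11 + 2 = 35.

35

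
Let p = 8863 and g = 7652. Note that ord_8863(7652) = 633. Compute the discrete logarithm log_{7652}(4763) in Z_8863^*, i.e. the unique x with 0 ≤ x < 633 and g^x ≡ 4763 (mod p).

195

Baby-step giant-step with m = ceil(sqrt(633)) = 26.
Baby table (7652^j mod 8863 for j=0..25):
  0:1  1:7652  2:4126  3:2146  4:6916  5:259  6:5419  7:5074
  8:6308  9:918  10:5040  11:3167  12:2442  13:2980  14:7324  15:2499
  16:4857  17:3205  18:739  19:234  20:242  21:8280  22:5836  23:5278
  24:7428  25:637
Giant step factor: 7652^(-26) ≡ 4214 (mod 8863).
Scan 4763·4214^i mod 8863 for i = 0, 1, …:
  i=0: 4763   i=1: 5450   i=2: 2267   i=3: 7687
  i=4: 7616   i=5: 901   i=6: 3450   i=7: 2980
Match at i=7, j=13: x = 7·26 + 13 = 195.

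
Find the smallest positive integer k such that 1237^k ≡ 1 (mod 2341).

585

The order of 1237 must divide p − 1 = 2340 = 2^2 · 3^2 · 5 · 13.
Divisors: 1, 2, 3, 4, 5, 6, 9, 10, 12, 13, 15, 18, 20, 26, 30, 36, 39, 45, 52, 60, 65, 78, 90, 117, 130, 156, 180, 195, 234, 260, 390, 468, 585, 780, 1170, 2340.
Check each in increasing order: 1237^1 ≡ 1237;  1237^2 ≡ 1496;  1237^3 ≡ 1162;  1237^4 ≡ 20;  1237^5 ≡ 1330;  1237^6 ≡ 1828;  1237^9 ≡ 849;  1237^10 ≡ 1445;  1237^12 ≡ 977;  1237^13 ≡ 593;  1237^15 ≡ 2230;  1237^18 ≡ 2114;  1237^20 ≡ 2194;  1237^26 ≡ 499;  1237^30 ≡ 616;  1237^36 ≡ 27;  1237^39 ≡ 941;  1237^45 ≡ 1854;  1237^52 ≡ 855;  1237^60 ≡ 214;  1237^65 ≡ 1359;  1237^78 ≡ 583;  1237^90 ≡ 728;  1237^117 ≡ 809;  1237^130 ≡ 2173;  1237^156 ≡ 444;  1237^180 ≡ 918;  1237^195 ≡ 1106;  1237^234 ≡ 1342;  1237^260 ≡ 132;  1237^390 ≡ 1234;  1237^468 ≡ 735;  1237^585 ≡ 1.
Smallest exponent giving 1 is 585.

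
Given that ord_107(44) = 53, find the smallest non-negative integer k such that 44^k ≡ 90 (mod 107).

Baby-step giant-step with m = ceil(sqrt(53)) = 8.
Baby table (44^j mod 107 for j=0..7):
  0:1  1:44  2:10  3:12  4:100  5:13  6:37  7:23
Giant step factor: 44^(-8) ≡ 83 (mod 107).
Scan 90·83^i mod 107 for i = 0, 1, …:
  i=0: 90   i=1: 87   i=2: 52   i=3: 36
  i=4: 99   i=5: 85   i=6: 100
Match at i=6, j=4: k = 6·8 + 4 = 52.

52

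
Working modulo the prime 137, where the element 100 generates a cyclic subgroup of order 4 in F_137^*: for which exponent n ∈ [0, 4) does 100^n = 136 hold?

Successive powers of 100 modulo 137:
  100^0=1  100^1=100  100^2=136
So 100^2 ≡ 136 (mod 137), giving n = 2.

2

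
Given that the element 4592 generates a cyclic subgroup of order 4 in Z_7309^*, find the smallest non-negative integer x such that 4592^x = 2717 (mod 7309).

Successive powers of 4592 modulo 7309:
  4592^0=1  4592^1=4592  4592^2=7308  4592^3=2717
So 4592^3 ≡ 2717 (mod 7309), giving x = 3.

3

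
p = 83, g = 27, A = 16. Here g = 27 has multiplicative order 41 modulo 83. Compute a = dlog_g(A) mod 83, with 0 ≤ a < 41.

Baby-step giant-step with m = ceil(sqrt(41)) = 7.
Baby table (27^j mod 83 for j=0..6):
  0:1  1:27  2:65  3:12  4:75  5:33  6:61
Giant step factor: 27^(-7) ≡ 51 (mod 83).
Scan 16·51^i mod 83 for i = 0, 1, …:
  i=0: 16   i=1: 69   i=2: 33
Match at i=2, j=5: a = 2·7 + 5 = 19.

19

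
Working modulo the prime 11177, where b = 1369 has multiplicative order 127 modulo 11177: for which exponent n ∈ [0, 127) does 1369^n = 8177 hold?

Successive powers of 1369 modulo 11177:
  1369^0=1  1369^1=1369  1369^2=7602  1369^3=1351  1369^4=5314  1369^5=9816
  1369^6=3350  1369^7=3580  1369^8=5494  1369^9=10342  1369^10=8116  1369^11=866
  1369^12=792  1369^13=79  1369^14=7558  1369^15=8177
So 1369^15 ≡ 8177 (mod 11177), giving n = 15.

15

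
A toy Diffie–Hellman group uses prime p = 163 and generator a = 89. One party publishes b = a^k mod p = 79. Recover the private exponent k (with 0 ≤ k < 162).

29

Baby-step giant-step with m = ceil(sqrt(162)) = 13.
Baby table (89^j mod 163 for j=0..12):
  0:1  1:89  2:97  3:157  4:118  5:70  6:36  7:107
  8:69  9:110  10:10  11:75  12:155
Giant step factor: 89^(-13) ≡ 19 (mod 163).
Scan 79·19^i mod 163 for i = 0, 1, …:
  i=0: 79   i=1: 34   i=2: 157
Match at i=2, j=3: k = 2·13 + 3 = 29.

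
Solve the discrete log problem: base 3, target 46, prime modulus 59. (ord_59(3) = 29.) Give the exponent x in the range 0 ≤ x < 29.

27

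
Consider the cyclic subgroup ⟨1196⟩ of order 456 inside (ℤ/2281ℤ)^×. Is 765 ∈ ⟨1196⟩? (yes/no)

no

765 ∈ ⟨1196⟩ iff 765^456 ≡ 1 (mod 2281), since |⟨1196⟩| = 456.
765^456 mod 2281 = 342.
Since 342 ≠ 1, 765 does not lie in the subgroup.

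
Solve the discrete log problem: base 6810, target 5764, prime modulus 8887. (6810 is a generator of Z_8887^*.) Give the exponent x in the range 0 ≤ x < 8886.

Baby-step giant-step with m = ceil(sqrt(8886)) = 95.
Baby table (6810^j mod 8887 for j=0..94):
  0:1  1:6810  2:3734  3:2833  4:7940  5:2892  6:928  7:1023
  8:8109  9:7359  10:997  11:8789  12:8032  13:7322  14:6750  15:3936
  16:968  17:6813  18:6390  19:5148  20:7552  21:51  22:717  23:3807
  24:2291  25:5025  26:5300  27:2893  28:7738  29:4757  30:2055  31:6412
  32:3889  33:830  34:168  35:6544  36:5222  37:4933  38:870  39:5958
  40:4825  41:3011  42:2601  43:1019  44:7530  45:1310  46:7439  47:3690
  48:5351  49:3610  50:2658  51:7048  52:7080  53:2825  54:6782  55:8568
  56:4925  57:8599  58:2747  59:8822  60:1700  61:6126  62:2482  63:8233
  64:7534  65:1889  66:4601  67:6135  68:1563  69:6291  70:6370  71:2253
  72:3968  73:5600  74:1883  75:8176  76:1505  77:2339  78:3086  79:6792
  80:5572  81:6717  82:1381  83:2164  84:2194  85:2093  86:7469  87:3589
  88:1840  89:8617  90:909  91:4938  92:8259  93:6854  94:1216
Giant step factor: 6810^(-95) ≡ 5026 (mod 8887).
Scan 5764·5026^i mod 8887 for i = 0, 1, …:
  i=0: 5764   i=1: 7131   i=2: 8022   i=3: 7140
  i=4: 8821   i=5: 5990   i=6: 5471   i=7: 868
  i=8: 7938   i=9: 2645     …   i=41: 3639
  i=42: 168
Match at i=42, j=34: x = 42·95 + 34 = 4024.

4024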